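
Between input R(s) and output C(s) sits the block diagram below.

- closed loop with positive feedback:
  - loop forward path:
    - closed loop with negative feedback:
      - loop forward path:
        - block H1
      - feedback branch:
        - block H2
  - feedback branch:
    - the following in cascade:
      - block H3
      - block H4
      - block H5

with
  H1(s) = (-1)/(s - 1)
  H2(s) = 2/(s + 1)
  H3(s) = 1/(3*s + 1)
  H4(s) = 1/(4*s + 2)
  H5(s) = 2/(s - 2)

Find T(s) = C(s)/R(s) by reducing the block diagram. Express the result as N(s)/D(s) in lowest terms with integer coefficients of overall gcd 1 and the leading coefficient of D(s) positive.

Answer: (-6*s^4 + s^3 + 16*s^2 + 11*s + 2)/(6*s^5 - 7*s^4 - 27*s^3 + 19*s^2 + 28*s + 7)

Working:
(1) collapse the loop (H1 forward, H2 return) gives (-s - 1)/(s^2 - 3)
(2) combine H3, H4, H5 in series gives 1/(6*s^3 - 7*s^2 - 9*s - 2)
(3) feedback reduction of [H1/(1+H1*H2)], (H3*H4*H5), which is the overall transfer function T(s) = C(s)/R(s) in lowest terms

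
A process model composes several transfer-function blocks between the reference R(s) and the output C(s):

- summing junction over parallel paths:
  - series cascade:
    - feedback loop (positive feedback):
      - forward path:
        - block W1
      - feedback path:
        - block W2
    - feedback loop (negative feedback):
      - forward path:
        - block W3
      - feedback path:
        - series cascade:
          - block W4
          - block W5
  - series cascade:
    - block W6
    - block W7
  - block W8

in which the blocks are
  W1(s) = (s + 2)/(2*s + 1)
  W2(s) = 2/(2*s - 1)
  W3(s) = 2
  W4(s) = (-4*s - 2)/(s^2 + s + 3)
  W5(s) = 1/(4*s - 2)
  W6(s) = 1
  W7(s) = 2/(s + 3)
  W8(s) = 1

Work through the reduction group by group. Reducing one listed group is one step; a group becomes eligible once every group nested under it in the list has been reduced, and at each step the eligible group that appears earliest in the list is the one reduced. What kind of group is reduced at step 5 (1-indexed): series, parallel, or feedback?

Reducing step by step:

(1) apply the feedback formula to W1, W2
(2) multiply W4, W5 (series)
(3) reduce the feedback loop with forward W3 and return (W4*W5)
(4) multiply [W1/(1-W1*W2)], [W3/(1+W3*(W4*W5))] (series)
(5) series reduction of W6, W7
(6) add ([W1/(1-W1*W2)]*[W3/(1+W3*(W4*W5))]), (W6*W7), W8 (parallel)
Step 5: series.

Answer: series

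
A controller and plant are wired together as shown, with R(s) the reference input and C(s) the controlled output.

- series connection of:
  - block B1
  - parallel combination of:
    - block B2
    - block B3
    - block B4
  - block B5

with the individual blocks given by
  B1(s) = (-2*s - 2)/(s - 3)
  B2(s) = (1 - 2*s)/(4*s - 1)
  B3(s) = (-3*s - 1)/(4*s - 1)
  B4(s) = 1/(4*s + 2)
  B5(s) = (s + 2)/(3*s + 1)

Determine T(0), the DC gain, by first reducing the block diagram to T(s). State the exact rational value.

Step 1: combine B2, B3, B4 in parallel: (-20*s^2 - 6*s - 1)/(16*s^2 + 4*s - 2)
Step 2: combine B1, (B2+B3+B4), B5 in series: (20*s^4 + 66*s^3 + 59*s^2 + 15*s + 2)/(24*s^4 - 58*s^3 - 43*s^2 + 2*s + 3)
Evaluating the step-2 result (the overall T(s)) at s = 0 gives T(0) = 2/3.

Therefore the answer is 2/3.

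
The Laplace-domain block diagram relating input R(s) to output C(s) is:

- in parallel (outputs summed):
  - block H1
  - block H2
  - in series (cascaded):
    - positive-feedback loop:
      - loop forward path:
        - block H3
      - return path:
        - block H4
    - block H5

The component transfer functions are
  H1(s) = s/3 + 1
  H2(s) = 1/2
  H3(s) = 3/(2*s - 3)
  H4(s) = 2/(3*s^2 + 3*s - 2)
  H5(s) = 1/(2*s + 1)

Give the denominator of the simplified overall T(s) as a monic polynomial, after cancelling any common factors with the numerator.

Step 1. reduce the feedback loop with forward H3 and return H4, giving (9*s^2 + 9*s - 6)/(6*s^3 - 3*s^2 - 13*s)
Step 2. combine [H3/(1-H3*H4)], H5 in series, giving (9*s^2 + 9*s - 6)/(12*s^4 - 29*s^2 - 13*s)
Step 3. parallel reduction of H1, H2, ([H3/(1-H3*H4)]*H5), giving (24*s^5 + 108*s^4 - 58*s^3 - 233*s^2 - 63*s - 36)/(72*s^4 - 174*s^2 - 78*s)
T(s) is the step-3 result (common factors already cancelled). Leading coefficient of the denominator: 72. Divide through by 72 for the monic polynomial.

Final answer: s^4 - 29*s^2/12 - 13*s/12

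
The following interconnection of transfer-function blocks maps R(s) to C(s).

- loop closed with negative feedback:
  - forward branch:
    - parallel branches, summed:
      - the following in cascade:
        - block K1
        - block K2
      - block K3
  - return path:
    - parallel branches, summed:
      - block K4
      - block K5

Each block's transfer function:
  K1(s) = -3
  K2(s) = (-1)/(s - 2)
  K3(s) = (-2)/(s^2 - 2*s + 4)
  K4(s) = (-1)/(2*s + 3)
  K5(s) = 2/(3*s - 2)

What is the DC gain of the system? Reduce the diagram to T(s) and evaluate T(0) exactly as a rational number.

Step 1: multiply K1, K2 (series); result 3/(s - 2)
Step 2: parallel reduction of (K1*K2), K3; result (3*s^2 - 8*s + 16)/(s^3 - 4*s^2 + 8*s - 8)
Step 3: sum the parallel branches K4, K5; result (s + 8)/(6*s^2 + 5*s - 6)
Step 4: feedback reduction of ((K1*K2)+K3), (K4+K5); result (18*s^4 - 33*s^3 + 38*s^2 + 128*s - 96)/(6*s^5 - 19*s^4 + 25*s^3 + 32*s^2 - 136*s + 176)
That last expression is T(s); at s = 0 only the constant terms survive, so T(0) = -96/176 = -6/11.

Answer: -6/11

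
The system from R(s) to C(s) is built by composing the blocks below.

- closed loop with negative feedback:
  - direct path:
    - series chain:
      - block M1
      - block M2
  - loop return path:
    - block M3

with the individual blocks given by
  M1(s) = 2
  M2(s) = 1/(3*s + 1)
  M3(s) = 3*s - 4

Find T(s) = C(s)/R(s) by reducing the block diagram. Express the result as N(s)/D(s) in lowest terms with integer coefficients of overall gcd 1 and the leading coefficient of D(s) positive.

Reducing step by step:

[1] combine M1, M2 in series gives 2/(3*s + 1)
[2] close the feedback loop around (M1*M2), M3; the result is T(s) itself (integer coefficients, no common factor, positive leading denominator coefficient)

Answer: 2/(9*s - 7)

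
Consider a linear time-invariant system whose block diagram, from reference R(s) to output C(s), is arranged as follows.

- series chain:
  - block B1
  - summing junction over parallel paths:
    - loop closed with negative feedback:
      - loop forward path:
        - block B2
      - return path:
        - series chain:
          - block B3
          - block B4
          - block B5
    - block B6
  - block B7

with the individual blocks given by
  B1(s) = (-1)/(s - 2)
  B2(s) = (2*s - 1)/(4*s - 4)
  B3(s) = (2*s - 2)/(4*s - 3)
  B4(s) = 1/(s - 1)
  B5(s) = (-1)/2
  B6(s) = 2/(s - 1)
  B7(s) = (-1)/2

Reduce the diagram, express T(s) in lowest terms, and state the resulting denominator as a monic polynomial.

Answer: s^4 - 39*s^3/8 + 135*s^2/16 - 99*s/16 + 13/8

Working:
Step 1 - combine B3, B4, B5 in series -> (-1)/(4*s - 3)
Step 2 - close the feedback loop around B2, (B3*B4*B5) -> (8*s^2 - 10*s + 3)/(16*s^2 - 30*s + 13)
Step 3 - parallel reduction of [B2/(1+B2*(B3*B4*B5))], B6 -> (8*s^3 + 14*s^2 - 47*s + 23)/(16*s^3 - 46*s^2 + 43*s - 13)
Step 4 - multiply B1, ([B2/(1+B2*(B3*B4*B5))]+B6), B7 (series) -> (8*s^3 + 14*s^2 - 47*s + 23)/(32*s^4 - 156*s^3 + 270*s^2 - 198*s + 52)
The result of step 4 is T(s) in lowest terms. Its denominator has leading coefficient 32; dividing the denominator through by 32 makes it monic.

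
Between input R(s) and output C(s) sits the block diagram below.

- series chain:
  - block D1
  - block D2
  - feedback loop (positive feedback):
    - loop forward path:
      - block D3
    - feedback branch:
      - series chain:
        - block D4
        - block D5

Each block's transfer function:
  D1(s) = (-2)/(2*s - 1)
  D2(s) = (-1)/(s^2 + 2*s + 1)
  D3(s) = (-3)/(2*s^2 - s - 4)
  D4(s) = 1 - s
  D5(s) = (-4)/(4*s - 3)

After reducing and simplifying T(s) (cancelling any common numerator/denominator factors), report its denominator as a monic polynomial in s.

Reducing step by step:

[1] multiply D4, D5 (series) -> (4*s - 4)/(4*s - 3)
[2] apply the feedback formula to D3, (D4*D5) -> (9 - 12*s)/(8*s^3 - 10*s^2 - s)
[3] series reduction of D1, D2, [D3/(1-D3*(D4*D5))] -> (18 - 24*s)/(16*s^6 + 4*s^5 - 32*s^4 - 11*s^3 + 10*s^2 + s)
That last expression is T(s), already simplified. Scaling its denominator by 1/16 (the reciprocal of the leading coefficient) yields the monic denominator.

Answer: s^6 + s^5/4 - 2*s^4 - 11*s^3/16 + 5*s^2/8 + s/16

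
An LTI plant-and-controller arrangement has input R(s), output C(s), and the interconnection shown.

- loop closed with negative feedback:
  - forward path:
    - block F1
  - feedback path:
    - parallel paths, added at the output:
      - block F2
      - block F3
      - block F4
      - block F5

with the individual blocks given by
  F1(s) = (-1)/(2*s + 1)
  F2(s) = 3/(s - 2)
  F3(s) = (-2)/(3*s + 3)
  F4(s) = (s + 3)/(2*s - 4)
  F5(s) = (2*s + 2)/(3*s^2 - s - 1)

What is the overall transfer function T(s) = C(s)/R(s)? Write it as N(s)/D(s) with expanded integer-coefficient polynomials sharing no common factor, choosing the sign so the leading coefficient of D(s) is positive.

Answer: (-18*s^4 + 24*s^3 + 36*s^2 - 18*s - 12)/(36*s^5 - 39*s^4 - 183*s^3 - 76*s^2 + 139*s + 71)

Working:
Step 1. reduce the parallel group F2, F3, F4, F5 -> (9*s^4 + 87*s^3 + 76*s^2 - 97*s - 59)/(18*s^4 - 24*s^3 - 36*s^2 + 18*s + 12)
Step 2. feedback reduction of F1, (F2+F3+F4+F5), which is the overall transfer function T(s) = C(s)/R(s) in lowest terms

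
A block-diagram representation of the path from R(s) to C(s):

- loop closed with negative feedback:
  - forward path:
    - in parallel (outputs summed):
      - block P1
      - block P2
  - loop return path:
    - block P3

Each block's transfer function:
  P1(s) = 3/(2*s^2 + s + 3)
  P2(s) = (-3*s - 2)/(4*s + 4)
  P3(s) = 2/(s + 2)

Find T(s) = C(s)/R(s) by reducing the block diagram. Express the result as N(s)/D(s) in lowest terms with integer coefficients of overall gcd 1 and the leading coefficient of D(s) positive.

[1] parallel reduction of P1, P2, giving (-6*s^3 - 7*s^2 + s + 6)/(8*s^3 + 12*s^2 + 16*s + 12)
[2] close the feedback loop around (P1+P2), P3 - this is the overall T(s), already in the required normalized form

Answer: (-6*s^4 - 19*s^3 - 13*s^2 + 8*s + 12)/(8*s^4 + 16*s^3 + 26*s^2 + 46*s + 36)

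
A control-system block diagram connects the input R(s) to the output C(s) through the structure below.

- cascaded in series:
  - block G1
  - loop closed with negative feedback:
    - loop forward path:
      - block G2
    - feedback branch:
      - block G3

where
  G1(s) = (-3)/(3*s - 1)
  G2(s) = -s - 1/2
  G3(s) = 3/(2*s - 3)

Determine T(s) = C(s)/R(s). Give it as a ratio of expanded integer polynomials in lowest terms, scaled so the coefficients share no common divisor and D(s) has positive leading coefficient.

The answer is (-12*s^2 + 12*s + 9)/(6*s^2 + 25*s - 9).

Reasoning:
Step 1. collapse the loop (G2 forward, G3 return), giving (4*s^2 - 4*s - 3)/(2*s + 9)
Step 2. multiply G1, [G2/(1+G2*G3)] (series); the result is T(s) itself (integer coefficients, no common factor, positive leading denominator coefficient)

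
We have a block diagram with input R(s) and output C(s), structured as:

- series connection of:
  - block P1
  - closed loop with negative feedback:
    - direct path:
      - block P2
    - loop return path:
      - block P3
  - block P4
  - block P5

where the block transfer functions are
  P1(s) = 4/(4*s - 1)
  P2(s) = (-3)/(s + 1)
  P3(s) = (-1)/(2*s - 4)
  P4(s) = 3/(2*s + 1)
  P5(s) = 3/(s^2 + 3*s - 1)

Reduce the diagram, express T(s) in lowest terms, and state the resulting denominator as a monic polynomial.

(1) reduce the feedback loop with forward P2 and return P3 gives (12 - 6*s)/(2*s^2 - 2*s - 1)
(2) reduce the series chain P1, [P2/(1+P2*P3)], P4, P5 gives (432 - 216*s)/(16*s^6 + 36*s^5 - 66*s^4 - 30*s^3 + 15*s^2 + 3*s - 1)
No further cancellation is possible in the step-2 result, so that is T(s). Its denominator becomes monic after dividing by the leading coefficient 16.

Hence the answer: s^6 + 9*s^5/4 - 33*s^4/8 - 15*s^3/8 + 15*s^2/16 + 3*s/16 - 1/16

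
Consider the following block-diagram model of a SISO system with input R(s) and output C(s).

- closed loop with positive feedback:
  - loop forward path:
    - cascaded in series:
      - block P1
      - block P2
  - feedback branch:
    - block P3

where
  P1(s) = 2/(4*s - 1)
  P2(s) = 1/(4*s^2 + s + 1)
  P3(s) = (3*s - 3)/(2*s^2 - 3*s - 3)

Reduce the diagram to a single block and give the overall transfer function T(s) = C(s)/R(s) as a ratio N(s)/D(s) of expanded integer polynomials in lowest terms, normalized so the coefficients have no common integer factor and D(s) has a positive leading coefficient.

1. combine P1, P2 in series -> 2/(16*s^3 + 3*s - 1)
2. apply the feedback formula to (P1*P2), P3, giving the overall T(s)

Hence the answer: (4*s^2 - 6*s - 6)/(32*s^5 - 48*s^4 - 42*s^3 - 11*s^2 - 12*s + 9)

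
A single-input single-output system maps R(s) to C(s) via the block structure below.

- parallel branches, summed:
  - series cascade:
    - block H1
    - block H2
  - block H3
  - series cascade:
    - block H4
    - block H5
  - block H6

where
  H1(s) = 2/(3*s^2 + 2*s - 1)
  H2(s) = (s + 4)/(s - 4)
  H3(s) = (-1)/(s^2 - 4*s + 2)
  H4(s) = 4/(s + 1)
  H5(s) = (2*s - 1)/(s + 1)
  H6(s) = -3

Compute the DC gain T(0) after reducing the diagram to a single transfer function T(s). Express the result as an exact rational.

[1] series reduction of H1, H2 = (2*s + 8)/(3*s^3 - 10*s^2 - 9*s + 4)
[2] combine H4, H5 in series = (8*s - 4)/(s^2 + 2*s + 1)
[3] reduce the parallel group (H1*H2), H3, (H4*H5), H6 = (-9*s^6 + 81*s^5 - 258*s^4 + 434*s^3 - 551*s^2 + 303*s - 44)/(3*s^6 - 19*s^5 + 15*s^4 + 57*s^3 - 14*s^2 - 26*s + 8)
Step 3 gives the overall T(s). Then T(0) = -44/8 = -11/2.

Hence the answer: -11/2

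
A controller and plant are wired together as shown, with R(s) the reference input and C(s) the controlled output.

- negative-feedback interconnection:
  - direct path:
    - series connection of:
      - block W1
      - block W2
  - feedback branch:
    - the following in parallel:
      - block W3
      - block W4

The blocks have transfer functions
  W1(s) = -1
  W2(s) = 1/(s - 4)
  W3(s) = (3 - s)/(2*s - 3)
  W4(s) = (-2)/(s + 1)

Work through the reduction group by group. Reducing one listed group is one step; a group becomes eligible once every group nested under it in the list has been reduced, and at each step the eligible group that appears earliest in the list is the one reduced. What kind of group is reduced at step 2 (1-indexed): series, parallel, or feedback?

1. combine W1, W2 in series
2. add W3, W4 (parallel)
3. apply the feedback formula to (W1*W2), (W3+W4)
The group at step 2 is a parallel group.

Answer: parallel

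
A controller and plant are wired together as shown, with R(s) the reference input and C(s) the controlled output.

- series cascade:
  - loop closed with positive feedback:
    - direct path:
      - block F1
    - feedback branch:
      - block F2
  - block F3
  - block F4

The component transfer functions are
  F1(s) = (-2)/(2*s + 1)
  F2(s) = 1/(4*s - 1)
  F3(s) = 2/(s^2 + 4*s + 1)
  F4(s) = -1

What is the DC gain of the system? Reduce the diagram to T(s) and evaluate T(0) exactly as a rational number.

The answer is -4.

Reasoning:
Step 1 - apply the feedback formula to F1, F2 = (2 - 8*s)/(8*s^2 + 2*s + 1)
Step 2 - multiply [F1/(1-F1*F2)], F3, F4 (series) = (16*s - 4)/(8*s^4 + 34*s^3 + 17*s^2 + 6*s + 1)
That last expression is T(s); at s = 0 only the constant terms survive, so T(0) = -4/1 = -4.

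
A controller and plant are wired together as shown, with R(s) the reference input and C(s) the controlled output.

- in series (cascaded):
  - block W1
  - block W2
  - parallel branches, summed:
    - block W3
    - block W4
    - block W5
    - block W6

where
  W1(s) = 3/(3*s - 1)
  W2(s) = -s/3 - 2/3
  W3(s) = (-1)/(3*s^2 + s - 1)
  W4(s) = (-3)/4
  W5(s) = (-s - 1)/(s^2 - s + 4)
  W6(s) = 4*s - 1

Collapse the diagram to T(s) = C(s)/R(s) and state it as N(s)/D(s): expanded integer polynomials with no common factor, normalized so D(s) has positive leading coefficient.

(1) reduce the parallel group W3, W4, W5, W6; result (48*s^5 - 53*s^4 + 162*s^3 - 10*s^2 - 95*s + 16)/(12*s^4 - 8*s^3 + 40*s^2 + 20*s - 16)
(2) cascade W1, W2, (W3+W4+W5+W6) - this is the overall T(s), already in the required normalized form

Therefore the answer is (-48*s^6 - 43*s^5 - 56*s^4 - 314*s^3 + 115*s^2 + 174*s - 32)/(36*s^5 - 36*s^4 + 128*s^3 + 20*s^2 - 68*s + 16).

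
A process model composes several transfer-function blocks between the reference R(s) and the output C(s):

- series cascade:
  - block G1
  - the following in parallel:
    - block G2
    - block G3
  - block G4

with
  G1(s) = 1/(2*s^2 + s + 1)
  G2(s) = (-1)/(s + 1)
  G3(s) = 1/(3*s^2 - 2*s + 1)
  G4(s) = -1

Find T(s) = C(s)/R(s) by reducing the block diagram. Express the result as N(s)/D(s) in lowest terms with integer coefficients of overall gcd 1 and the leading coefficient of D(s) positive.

Step 1: sum the parallel branches G2, G3, giving (-3*s^2 + 3*s)/(3*s^3 + s^2 - s + 1)
Step 2: cascade G1, (G2+G3), G4; the result is T(s) itself (integer coefficients, no common factor, positive leading denominator coefficient)

Hence the answer: (3*s^2 - 3*s)/(6*s^5 + 5*s^4 + 2*s^3 + 2*s^2 + 1)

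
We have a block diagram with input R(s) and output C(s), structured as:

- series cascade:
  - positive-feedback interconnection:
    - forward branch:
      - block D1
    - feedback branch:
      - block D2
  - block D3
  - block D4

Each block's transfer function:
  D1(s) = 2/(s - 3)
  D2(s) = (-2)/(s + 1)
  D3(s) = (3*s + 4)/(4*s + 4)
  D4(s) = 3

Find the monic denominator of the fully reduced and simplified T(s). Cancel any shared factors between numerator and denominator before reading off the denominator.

1. reduce the feedback loop with forward D1 and return D2, giving (2*s + 2)/(s^2 - 2*s + 1)
2. cascade [D1/(1-D1*D2)], D3, D4, giving (9*s + 12)/(2*s^2 - 4*s + 2)
The result of step 2 is T(s) in lowest terms. Its denominator has leading coefficient 2; dividing the denominator through by 2 makes it monic.

Hence the answer: s^2 - 2*s + 1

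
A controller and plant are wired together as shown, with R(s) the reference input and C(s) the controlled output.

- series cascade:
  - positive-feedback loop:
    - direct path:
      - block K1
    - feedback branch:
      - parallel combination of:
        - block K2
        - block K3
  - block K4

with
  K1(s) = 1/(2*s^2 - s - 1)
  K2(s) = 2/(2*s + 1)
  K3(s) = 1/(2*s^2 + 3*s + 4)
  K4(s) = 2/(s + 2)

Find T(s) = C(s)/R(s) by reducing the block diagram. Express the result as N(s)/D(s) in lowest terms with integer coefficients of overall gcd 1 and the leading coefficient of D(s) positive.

Answer: (8*s^3 + 16*s^2 + 22*s + 8)/(8*s^6 + 28*s^5 + 34*s^4 + 5*s^3 - 53*s^2 - 59*s - 26)

Working:
Step 1. add K2, K3 (parallel): (4*s^2 + 8*s + 9)/(4*s^3 + 8*s^2 + 11*s + 4)
Step 2. apply the feedback formula to K1, (K2+K3): (4*s^3 + 8*s^2 + 11*s + 4)/(8*s^5 + 12*s^4 + 10*s^3 - 15*s^2 - 23*s - 13)
Step 3. series reduction of [K1/(1-K1*(K2+K3))], K4; the result is T(s) itself (integer coefficients, no common factor, positive leading denominator coefficient)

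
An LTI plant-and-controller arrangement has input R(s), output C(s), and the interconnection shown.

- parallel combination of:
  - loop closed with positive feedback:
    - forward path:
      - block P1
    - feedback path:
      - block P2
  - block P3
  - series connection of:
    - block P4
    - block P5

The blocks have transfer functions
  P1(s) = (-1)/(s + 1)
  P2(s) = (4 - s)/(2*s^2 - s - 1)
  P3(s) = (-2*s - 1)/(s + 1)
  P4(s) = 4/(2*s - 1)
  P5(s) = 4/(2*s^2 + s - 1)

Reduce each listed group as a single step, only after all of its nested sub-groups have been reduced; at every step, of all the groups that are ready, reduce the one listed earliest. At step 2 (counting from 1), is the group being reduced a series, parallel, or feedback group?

(1) feedback reduction of P1, P2
(2) multiply P4, P5 (series)
(3) add [P1/(1-P1*P2)], P3, (P4*P5) (parallel)
Step 2 collapses a series group.

Hence the answer: series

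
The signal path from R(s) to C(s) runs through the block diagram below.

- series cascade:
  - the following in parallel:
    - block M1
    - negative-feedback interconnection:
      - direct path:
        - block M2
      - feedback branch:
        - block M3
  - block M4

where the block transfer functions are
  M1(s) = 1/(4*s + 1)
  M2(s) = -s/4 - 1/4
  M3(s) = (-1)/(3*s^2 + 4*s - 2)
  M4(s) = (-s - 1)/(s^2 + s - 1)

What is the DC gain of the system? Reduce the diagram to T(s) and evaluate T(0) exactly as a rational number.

Answer: 5/7

Working:
[1] reduce the feedback loop with forward M2 and return M3: (-3*s^3 - 7*s^2 - 2*s + 2)/(12*s^2 + 17*s - 7)
[2] add M1, [M2/(1+M2*M3)] (parallel): (-12*s^4 - 31*s^3 - 3*s^2 + 23*s - 5)/(48*s^3 + 80*s^2 - 11*s - 7)
[3] combine (M1+[M2/(1+M2*M3)]), M4 in series: (12*s^5 + 43*s^4 + 34*s^3 - 20*s^2 - 18*s + 5)/(48*s^5 + 128*s^4 + 21*s^3 - 98*s^2 + 4*s + 7)
The step-3 result is T(s). Setting s = 0: T(0) = 5/7.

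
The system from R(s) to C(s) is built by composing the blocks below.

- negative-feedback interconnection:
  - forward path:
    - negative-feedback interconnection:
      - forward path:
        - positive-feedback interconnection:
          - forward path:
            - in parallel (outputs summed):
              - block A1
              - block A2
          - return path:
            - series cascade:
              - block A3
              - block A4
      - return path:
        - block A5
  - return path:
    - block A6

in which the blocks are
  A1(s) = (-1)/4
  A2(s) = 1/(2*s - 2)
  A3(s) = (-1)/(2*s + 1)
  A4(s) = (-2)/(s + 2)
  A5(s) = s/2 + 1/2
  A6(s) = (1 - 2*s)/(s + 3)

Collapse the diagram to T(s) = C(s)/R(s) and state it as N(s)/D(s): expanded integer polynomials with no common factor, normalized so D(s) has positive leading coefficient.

[1] sum the parallel branches A1, A2; result (3 - s)/(4*s - 4)
[2] cascade A3, A4; result 2/(2*s^2 + 5*s + 2)
[3] feedback reduction of (A1+A2), (A3*A4); result (-2*s^3 + s^2 + 13*s + 6)/(8*s^3 + 12*s^2 - 10*s - 14)
[4] feedback reduction of [(A1+A2)/(1-(A1+A2)*(A3*A4))], A5; result (4*s^3 - 2*s^2 - 26*s - 12)/(2*s^4 - 15*s^3 - 38*s^2 + s + 22)
[5] reduce the feedback loop with forward [[(A1+A2)/(1-(A1+A2)*(A3*A4))]/(1+[(A1+A2)/(1-(A1+A2)*(A3*A4))]*A5)] and return A6 - this is the overall T(s), already in the required normalized form

Therefore the answer is (4*s^4 + 10*s^3 - 32*s^2 - 90*s - 36)/(2*s^5 - 17*s^4 - 75*s^3 - 63*s^2 + 23*s + 54).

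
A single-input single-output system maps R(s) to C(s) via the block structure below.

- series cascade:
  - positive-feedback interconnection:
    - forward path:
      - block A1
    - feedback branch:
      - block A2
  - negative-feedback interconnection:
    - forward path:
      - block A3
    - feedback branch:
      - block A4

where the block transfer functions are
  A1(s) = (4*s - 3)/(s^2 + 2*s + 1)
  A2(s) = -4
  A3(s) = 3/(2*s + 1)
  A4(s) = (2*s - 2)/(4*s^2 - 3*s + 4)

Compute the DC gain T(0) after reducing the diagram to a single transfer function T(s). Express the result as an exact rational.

Reducing step by step:

1. reduce the feedback loop with forward A1 and return A2 = (4*s - 3)/(s^2 + 18*s - 11)
2. apply the feedback formula to A3, A4 = (12*s^2 - 9*s + 12)/(8*s^3 - 2*s^2 + 11*s - 2)
3. cascade [A1/(1-A1*A2)], [A3/(1+A3*A4)] = (48*s^3 - 72*s^2 + 75*s - 36)/(8*s^5 + 142*s^4 - 113*s^3 + 218*s^2 - 157*s + 22)
That last expression is T(s); at s = 0 only the constant terms survive, so T(0) = -36/22 = -18/11.

Answer: -18/11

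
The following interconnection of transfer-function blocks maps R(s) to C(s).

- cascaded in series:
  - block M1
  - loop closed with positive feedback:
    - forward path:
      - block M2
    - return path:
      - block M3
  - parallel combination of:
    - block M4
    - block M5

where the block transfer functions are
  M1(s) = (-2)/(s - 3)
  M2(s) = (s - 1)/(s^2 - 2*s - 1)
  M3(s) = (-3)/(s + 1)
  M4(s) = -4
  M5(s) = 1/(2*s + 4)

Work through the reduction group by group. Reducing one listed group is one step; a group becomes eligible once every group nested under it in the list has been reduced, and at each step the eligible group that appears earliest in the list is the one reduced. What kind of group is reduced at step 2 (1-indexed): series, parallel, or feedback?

Step 1 - collapse the loop (M2 forward, M3 return)
Step 2 - parallel reduction of M4, M5
Step 3 - series reduction of M1, [M2/(1-M2*M3)], (M4+M5)
Step 2: parallel.

Answer: parallel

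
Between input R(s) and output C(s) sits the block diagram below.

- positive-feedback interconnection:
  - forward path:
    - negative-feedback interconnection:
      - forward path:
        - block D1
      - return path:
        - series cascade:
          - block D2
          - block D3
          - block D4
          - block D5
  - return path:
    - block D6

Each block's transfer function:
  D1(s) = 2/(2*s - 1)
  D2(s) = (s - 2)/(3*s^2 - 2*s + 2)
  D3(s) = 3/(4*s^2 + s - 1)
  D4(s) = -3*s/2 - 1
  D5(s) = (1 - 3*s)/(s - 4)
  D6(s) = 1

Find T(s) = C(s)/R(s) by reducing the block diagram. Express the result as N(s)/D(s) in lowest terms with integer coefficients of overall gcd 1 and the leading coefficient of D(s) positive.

The answer is (24*s^5 - 106*s^4 + 46*s^3 - 16*s^2 - 36*s + 16)/(24*s^6 - 142*s^5 + 205*s^4 - 58*s^3 - 57*s^2 + 46*s - 12).

Reasoning:
(1) multiply D2, D3, D4, D5 (series) = (27*s^3 - 45*s^2 - 24*s + 12)/(24*s^5 - 106*s^4 + 46*s^3 - 16*s^2 - 36*s + 16)
(2) reduce the feedback loop with forward D1 and return (D2*D3*D4*D5) = (24*s^5 - 106*s^4 + 46*s^3 - 16*s^2 - 36*s + 16)/(24*s^6 - 118*s^5 + 99*s^4 - 12*s^3 - 73*s^2 + 10*s + 4)
(3) apply the feedback formula to [D1/(1+D1*(D2*D3*D4*D5))], D6, giving the overall T(s)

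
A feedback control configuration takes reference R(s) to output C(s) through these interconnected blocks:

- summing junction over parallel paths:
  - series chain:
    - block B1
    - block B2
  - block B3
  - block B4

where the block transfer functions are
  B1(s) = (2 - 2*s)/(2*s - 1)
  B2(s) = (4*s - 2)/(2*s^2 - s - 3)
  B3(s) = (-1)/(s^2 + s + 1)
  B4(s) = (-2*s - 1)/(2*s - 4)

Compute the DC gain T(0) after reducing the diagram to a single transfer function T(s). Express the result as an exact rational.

[1] series reduction of B1, B2 gives (4 - 4*s)/(2*s^2 - s - 3)
[2] reduce the parallel group (B1*B2), B3, B4 gives (-4*s^5 - 12*s^4 + 15*s^3 + 20*s^2 + 20*s - 25)/(4*s^5 - 6*s^4 - 8*s^3 + 10*s + 12)
Step 2 gives the overall T(s). Then T(0) = -25/12.

Answer: -25/12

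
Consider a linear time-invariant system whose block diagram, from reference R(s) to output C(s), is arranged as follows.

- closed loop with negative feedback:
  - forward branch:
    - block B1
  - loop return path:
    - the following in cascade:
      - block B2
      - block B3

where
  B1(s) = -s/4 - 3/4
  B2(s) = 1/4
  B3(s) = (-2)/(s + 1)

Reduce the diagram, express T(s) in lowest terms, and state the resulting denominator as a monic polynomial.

Step 1. combine B2, B3 in series gives (-1)/(2*s + 2)
Step 2. close the feedback loop around B1, (B2*B3) gives (-2*s^2 - 8*s - 6)/(9*s + 11)
T(s) is the step-2 result (common factors already cancelled). Leading coefficient of the denominator: 9. Divide through by 9 for the monic polynomial.

Hence the answer: s + 11/9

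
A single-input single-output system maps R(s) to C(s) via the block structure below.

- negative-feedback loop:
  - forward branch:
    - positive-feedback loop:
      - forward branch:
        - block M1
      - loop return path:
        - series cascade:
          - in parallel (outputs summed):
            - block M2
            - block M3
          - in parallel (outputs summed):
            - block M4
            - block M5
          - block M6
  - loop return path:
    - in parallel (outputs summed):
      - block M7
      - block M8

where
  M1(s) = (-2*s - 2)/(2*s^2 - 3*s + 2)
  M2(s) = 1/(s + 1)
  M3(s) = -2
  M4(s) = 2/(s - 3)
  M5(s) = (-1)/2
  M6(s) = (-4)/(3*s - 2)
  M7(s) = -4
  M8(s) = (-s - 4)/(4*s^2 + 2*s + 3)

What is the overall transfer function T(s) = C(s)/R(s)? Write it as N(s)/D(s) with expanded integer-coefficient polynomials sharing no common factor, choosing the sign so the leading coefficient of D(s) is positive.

Answer: (-24*s^5 + 52*s^4 + 54*s^3 + 20*s^2 + 6*s - 36)/(24*s^6 - 16*s^5 - 74*s^4 - 167*s^3 + 159*s^2 + 64*s + 312)

Working:
[1] combine M2, M3 in parallel; result (-2*s - 1)/(s + 1)
[2] combine M4, M5 in parallel; result (7 - s)/(2*s - 6)
[3] series reduction of (M2+M3), (M4+M5), M6; result (-4*s^2 + 26*s + 14)/(3*s^3 - 8*s^2 - 5*s + 6)
[4] collapse the loop (M1 forward, ((M2+M3)*(M4+M5)*M6) return); result (-6*s^3 + 16*s^2 + 10*s - 12)/(6*s^4 - 31*s^3 + 43*s^2 + 12*s + 40)
[5] combine M7, M8 in parallel; result (-16*s^2 - 9*s - 16)/(4*s^2 + 2*s + 3)
[6] collapse the loop ([M1/(1-M1*((M2+M3)*(M4+M5)*M6))] forward, (M7+M8) return); the result is T(s) itself (integer coefficients, no common factor, positive leading denominator coefficient)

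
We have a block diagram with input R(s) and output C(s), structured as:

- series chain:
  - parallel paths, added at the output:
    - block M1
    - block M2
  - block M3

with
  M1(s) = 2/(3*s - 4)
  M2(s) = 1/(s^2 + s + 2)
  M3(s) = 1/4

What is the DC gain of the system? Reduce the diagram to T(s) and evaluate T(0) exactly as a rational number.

Step 1. add M1, M2 (parallel), giving (2*s^2 + 5*s)/(3*s^3 - s^2 + 2*s - 8)
Step 2. combine (M1+M2), M3 in series, giving (2*s^2 + 5*s)/(12*s^3 - 4*s^2 + 8*s - 32)
Evaluating the step-2 result (the overall T(s)) at s = 0 gives T(0) = 0/(-32) = 0.

Therefore the answer is 0.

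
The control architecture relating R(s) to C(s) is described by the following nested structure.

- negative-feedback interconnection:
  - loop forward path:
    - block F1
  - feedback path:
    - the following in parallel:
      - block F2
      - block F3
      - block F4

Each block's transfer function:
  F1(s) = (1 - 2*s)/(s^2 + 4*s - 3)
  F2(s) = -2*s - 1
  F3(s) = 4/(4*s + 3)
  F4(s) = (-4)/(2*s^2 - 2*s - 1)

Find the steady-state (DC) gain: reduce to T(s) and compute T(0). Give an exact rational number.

1. parallel reduction of F2, F3, F4 = (-16*s^4 - 4*s^3 + 30*s^2 - 8*s - 13)/(8*s^3 - 2*s^2 - 10*s - 3)
2. feedback reduction of F1, (F2+F3+F4) = (-16*s^4 + 12*s^3 + 18*s^2 - 4*s - 3)/(40*s^5 + 22*s^4 - 106*s^3 + 9*s^2 + 36*s - 4)
Evaluating the step-2 result (the overall T(s)) at s = 0 gives T(0) = -3/(-4) = 3/4.

Answer: 3/4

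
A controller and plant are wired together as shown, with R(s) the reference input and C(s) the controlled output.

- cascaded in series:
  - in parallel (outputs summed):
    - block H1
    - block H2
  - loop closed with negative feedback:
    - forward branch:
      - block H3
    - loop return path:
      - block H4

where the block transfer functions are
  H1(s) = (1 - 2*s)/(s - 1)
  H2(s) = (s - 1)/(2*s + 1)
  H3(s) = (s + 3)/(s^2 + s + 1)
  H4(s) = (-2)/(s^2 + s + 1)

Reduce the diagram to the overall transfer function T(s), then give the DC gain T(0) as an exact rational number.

1. parallel reduction of H1, H2 = (-3*s^2 - 2*s + 2)/(2*s^2 - s - 1)
2. apply the feedback formula to H3, H4 = (s^3 + 4*s^2 + 4*s + 3)/(s^4 + 2*s^3 + 3*s^2 - 5)
3. series reduction of (H1+H2), [H3/(1+H3*H4)] = (-3*s^5 - 14*s^4 - 18*s^3 - 9*s^2 + 2*s + 6)/(2*s^6 + 3*s^5 + 3*s^4 - 5*s^3 - 13*s^2 + 5*s + 5)
Step 3 gives the overall T(s). Then T(0) = 6/5.

Final answer: 6/5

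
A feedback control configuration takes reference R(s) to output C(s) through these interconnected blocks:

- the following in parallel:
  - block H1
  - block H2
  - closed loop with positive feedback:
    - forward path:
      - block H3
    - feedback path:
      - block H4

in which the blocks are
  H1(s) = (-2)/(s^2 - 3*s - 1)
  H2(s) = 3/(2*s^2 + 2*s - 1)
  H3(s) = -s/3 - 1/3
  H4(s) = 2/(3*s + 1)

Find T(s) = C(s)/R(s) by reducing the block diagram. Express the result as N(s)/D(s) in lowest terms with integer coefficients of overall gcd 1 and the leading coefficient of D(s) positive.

Answer: (-6*s^6 + 4*s^5 + 41*s^4 + 26*s^3 - 146*s^2 - 81*s - 6)/(22*s^5 - 34*s^4 - 119*s^3 - 34*s^2 + 16*s + 5)

Working:
Step 1: close the feedback loop around H3, H4 = (-3*s^2 - 4*s - 1)/(11*s + 5)
Step 2: add H1, H2, [H3/(1-H3*H4)] (parallel): this yields T(s), and no further normalization is needed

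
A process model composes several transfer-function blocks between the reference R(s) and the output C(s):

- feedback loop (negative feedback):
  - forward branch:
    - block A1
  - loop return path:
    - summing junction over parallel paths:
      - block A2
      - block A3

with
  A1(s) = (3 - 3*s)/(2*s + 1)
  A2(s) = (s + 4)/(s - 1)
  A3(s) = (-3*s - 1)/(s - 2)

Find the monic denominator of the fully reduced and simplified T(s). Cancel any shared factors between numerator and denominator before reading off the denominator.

Step 1 - reduce the parallel group A2, A3 -> (-2*s^2 + 4*s - 7)/(s^2 - 3*s + 2)
Step 2 - collapse the loop (A1 forward, (A2+A3) return) -> (-3*s^2 + 9*s - 6)/(8*s^2 - 15*s + 19)
T(s) is the step-2 result (common factors already cancelled). Leading coefficient of the denominator: 8. Divide through by 8 for the monic polynomial.

Final answer: s^2 - 15*s/8 + 19/8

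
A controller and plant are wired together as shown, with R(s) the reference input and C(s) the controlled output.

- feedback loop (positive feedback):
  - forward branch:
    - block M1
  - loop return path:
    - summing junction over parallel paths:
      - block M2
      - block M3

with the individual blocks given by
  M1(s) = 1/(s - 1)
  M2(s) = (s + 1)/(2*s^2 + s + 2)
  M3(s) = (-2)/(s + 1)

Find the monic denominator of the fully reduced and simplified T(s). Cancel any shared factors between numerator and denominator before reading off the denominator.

Step 1. sum the parallel branches M2, M3; result (-3*s^2 - 3)/(2*s^3 + 3*s^2 + 3*s + 2)
Step 2. collapse the loop (M1 forward, (M2+M3) return); result (2*s^3 + 3*s^2 + 3*s + 2)/(2*s^4 + s^3 + 3*s^2 - s + 1)
No further cancellation is possible in the step-2 result, so that is T(s). Its denominator becomes monic after dividing by the leading coefficient 2.

Final answer: s^4 + s^3/2 + 3*s^2/2 - s/2 + 1/2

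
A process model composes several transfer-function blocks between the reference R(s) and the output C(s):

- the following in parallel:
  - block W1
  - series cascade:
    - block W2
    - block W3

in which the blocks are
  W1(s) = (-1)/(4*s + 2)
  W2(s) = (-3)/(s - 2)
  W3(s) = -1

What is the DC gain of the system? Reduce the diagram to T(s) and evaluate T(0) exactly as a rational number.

Answer: -2

Working:
Step 1: reduce the series chain W2, W3, giving 3/(s - 2)
Step 2: parallel reduction of W1, (W2*W3), giving (11*s + 8)/(4*s^2 - 6*s - 4)
The step-2 result is T(s). Setting s = 0: T(0) = 8/(-4) = -2.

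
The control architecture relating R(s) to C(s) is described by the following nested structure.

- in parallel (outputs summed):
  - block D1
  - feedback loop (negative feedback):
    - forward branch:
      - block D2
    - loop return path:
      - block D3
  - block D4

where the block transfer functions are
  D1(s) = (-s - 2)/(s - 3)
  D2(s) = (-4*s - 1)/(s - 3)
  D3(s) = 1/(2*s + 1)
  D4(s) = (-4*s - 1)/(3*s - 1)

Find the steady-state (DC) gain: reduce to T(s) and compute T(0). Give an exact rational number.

The answer is 23/12.

Reasoning:
Step 1: apply the feedback formula to D2, D3 gives (-8*s^2 - 6*s - 1)/(2*s^2 - 9*s - 4)
Step 2: reduce the parallel group D1, [D2/(1+D2*D3)], D4 gives (-38*s^4 + 137*s^3 + 17*s^2 - 77*s - 23)/(6*s^4 - 47*s^3 + 84*s^2 + 13*s - 12)
The step-2 result is T(s). Setting s = 0: T(0) = -23/(-12) = 23/12.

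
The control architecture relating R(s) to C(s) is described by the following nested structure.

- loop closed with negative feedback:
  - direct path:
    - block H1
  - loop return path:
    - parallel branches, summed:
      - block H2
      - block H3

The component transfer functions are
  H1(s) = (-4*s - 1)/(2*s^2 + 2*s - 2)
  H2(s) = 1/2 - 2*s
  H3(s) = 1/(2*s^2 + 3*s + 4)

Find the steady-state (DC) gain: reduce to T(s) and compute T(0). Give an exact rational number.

[1] sum the parallel branches H2, H3 = (-8*s^3 - 10*s^2 - 13*s + 6)/(4*s^2 + 6*s + 8)
[2] collapse the loop (H1 forward, (H2+H3) return) = (-16*s^3 - 28*s^2 - 38*s - 8)/(40*s^4 + 68*s^3 + 82*s^2 - 7*s - 22)
The step-2 result is T(s). Setting s = 0: T(0) = -8/(-22) = 4/11.

Final answer: 4/11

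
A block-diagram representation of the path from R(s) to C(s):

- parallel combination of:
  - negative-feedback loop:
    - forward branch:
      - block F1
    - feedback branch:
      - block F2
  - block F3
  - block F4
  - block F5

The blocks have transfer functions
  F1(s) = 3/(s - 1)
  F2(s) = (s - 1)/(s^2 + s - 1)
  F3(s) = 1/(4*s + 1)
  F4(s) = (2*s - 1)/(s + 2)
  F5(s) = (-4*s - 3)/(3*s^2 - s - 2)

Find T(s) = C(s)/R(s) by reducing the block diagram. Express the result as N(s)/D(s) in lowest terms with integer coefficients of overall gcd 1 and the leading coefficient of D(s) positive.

[1] collapse the loop (F1 forward, F2 return) -> (3*s^2 + 3*s - 3)/(s^3 + s - 2)
[2] combine [F1/(1+F1*F2)], F3, F4, F5 in parallel: this yields T(s), and no further normalization is needed

Final answer: (24*s^6 + 33*s^5 + 102*s^4 - 7*s^3 - 183*s^2 - 136*s - 28)/(12*s^6 + 35*s^5 + 36*s^4 + 15*s^3 - 46*s^2 - 44*s - 8)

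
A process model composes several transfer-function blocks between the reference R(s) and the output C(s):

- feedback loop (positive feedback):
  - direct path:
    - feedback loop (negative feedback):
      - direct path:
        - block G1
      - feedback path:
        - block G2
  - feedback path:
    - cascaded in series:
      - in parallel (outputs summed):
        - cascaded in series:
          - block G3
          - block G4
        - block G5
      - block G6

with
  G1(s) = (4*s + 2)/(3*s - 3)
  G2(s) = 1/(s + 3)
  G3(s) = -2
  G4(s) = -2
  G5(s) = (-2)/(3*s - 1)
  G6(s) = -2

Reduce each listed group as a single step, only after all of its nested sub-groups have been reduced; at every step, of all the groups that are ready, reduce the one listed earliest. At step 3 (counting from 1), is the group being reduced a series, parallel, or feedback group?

Reducing step by step:

Step 1. close the feedback loop around G1, G2
Step 2. multiply G3, G4 (series)
Step 3. parallel reduction of (G3*G4), G5
Step 4. series reduction of ((G3*G4)+G5), G6
Step 5. close the feedback loop around [G1/(1+G1*G2)], (((G3*G4)+G5)*G6)
Step 3: parallel.

Answer: parallel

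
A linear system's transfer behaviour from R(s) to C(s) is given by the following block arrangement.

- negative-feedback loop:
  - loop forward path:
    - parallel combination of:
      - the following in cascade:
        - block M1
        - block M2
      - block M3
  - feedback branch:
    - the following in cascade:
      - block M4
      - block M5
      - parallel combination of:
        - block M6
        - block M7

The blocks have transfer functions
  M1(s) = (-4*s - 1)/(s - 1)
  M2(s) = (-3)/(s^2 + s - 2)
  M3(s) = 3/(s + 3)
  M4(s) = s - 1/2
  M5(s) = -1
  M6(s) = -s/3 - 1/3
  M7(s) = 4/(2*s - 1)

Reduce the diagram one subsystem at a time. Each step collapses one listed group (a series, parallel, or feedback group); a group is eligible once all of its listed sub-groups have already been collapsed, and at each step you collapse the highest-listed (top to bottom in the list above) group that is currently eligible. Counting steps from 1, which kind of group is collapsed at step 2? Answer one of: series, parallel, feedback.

[1] multiply M1, M2 (series)
[2] combine (M1*M2), M3 in parallel
[3] combine M6, M7 in parallel
[4] combine M4, M5, (M6+M7) in series
[5] reduce the feedback loop with forward ((M1*M2)+M3) and return (M4*M5*(M6+M7))
Step 2: parallel.

Therefore the answer is parallel.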